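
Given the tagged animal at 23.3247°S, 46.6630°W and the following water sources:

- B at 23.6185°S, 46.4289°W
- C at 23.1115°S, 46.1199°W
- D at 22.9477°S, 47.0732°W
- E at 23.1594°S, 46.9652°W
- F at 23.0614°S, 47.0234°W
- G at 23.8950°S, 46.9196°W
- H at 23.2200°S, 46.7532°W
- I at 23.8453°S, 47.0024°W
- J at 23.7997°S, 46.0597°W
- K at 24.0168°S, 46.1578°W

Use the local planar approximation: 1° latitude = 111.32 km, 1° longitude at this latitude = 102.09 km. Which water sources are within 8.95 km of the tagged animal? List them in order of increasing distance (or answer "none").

Distances from 23.3247°S, 46.6630°W:
B: 40.5074 km
C: 60.3111 km
D: 59.2874 km
E: 35.9225 km
F: 47.0409 km
G: 68.6782 km
H: 14.8540 km
I: 67.5215 km
J: 81.1752 km
K: 92.7143 km
Threshold 8.95 km: none within range.

none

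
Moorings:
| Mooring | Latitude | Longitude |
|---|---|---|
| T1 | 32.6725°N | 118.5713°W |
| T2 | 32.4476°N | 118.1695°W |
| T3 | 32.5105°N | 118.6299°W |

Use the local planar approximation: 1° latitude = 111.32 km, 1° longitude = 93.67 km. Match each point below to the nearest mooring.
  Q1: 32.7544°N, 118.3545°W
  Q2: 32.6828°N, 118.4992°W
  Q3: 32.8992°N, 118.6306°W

Q1→T1; Q2→T1; Q3→T1

Q1 at 32.7544°N, 118.3545°W:
  T1: 22.2603 km
  T2: 38.2978 km
  T3: 37.4519 km
  → nearest: T1 (22.2603 km)
Q2 at 32.6828°N, 118.4992°W:
  T1: 6.8502 km
  T2: 40.4880 km
  T3: 22.7546 km
  → nearest: T1 (6.8502 km)
Q3 at 32.8992°N, 118.6306°W:
  T1: 25.8403 km
  T2: 66.2780 km
  T3: 43.2701 km
  → nearest: T1 (25.8403 km)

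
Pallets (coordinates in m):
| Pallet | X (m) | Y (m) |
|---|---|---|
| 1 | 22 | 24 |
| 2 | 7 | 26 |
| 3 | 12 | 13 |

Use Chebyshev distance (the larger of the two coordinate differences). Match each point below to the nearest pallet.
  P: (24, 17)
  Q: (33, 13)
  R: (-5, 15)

P→1; Q→1; R→2

P at (24, 17):
  1: 7 m
  2: 17 m
  3: 12 m
  → nearest: 1 (7 m)
Q at (33, 13):
  1: 11 m
  2: 26 m
  3: 21 m
  → nearest: 1 (11 m)
R at (-5, 15):
  1: 27 m
  2: 12 m
  3: 17 m
  → nearest: 2 (12 m)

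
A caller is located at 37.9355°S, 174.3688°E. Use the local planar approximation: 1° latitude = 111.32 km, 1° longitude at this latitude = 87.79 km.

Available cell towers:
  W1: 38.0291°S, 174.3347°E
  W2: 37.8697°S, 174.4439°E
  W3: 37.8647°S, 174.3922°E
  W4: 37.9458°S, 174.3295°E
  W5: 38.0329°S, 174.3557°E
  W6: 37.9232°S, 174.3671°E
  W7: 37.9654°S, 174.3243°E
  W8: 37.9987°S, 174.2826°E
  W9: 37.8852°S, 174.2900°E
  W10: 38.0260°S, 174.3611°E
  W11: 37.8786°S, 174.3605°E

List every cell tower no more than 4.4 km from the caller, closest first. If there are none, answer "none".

Distances from 37.9355°S, 174.3688°E:
W1: √((-0.0936·111.32)² + (-0.0341·87.79)²) = √(108.567064 + 8.961874) = 10.8411 km
W2: √((0.0658·111.32)² + (0.0751·87.79)²) = √(53.653515 + 43.468031) = 9.8550 km
W3: √((0.0708·111.32)² + (0.0234·87.79)²) = √(62.117349 + 4.220091) = 8.1448 km
W4: √((-0.0103·111.32)² + (-0.0393·87.79)²) = √(1.314682 + 11.903514) = 3.6357 km
W5: √((-0.0974·111.32)² + (-0.0131·87.79)²) = √(117.561281 + 1.322613) = 10.9034 km
W6: √((0.0123·111.32)² + (-0.0017·87.79)²) = √(1.874807 + 0.022273) = 1.3773 km
W7: √((-0.0299·111.32)² + (-0.0445·87.79)²) = √(11.078699 + 15.261953) = 5.1323 km
W8: √((-0.0632·111.32)² + (-0.0862·87.79)²) = √(49.497191 + 57.267026) = 10.3327 km
W9: √((0.0503·111.32)² + (-0.0788·87.79)²) = √(31.353236 + 47.856676) = 8.9000 km
W10: √((-0.0905·111.32)² + (-0.0077·87.79)²) = √(101.494744 + 0.456953) = 10.0971 km
W11: √((0.0569·111.32)² + (-0.0083·87.79)²) = √(40.120924 + 0.530941) = 6.3759 km
Threshold 4.4 km: W6 (1.3773 km), W4 (3.6357 km) are within range.

W6, W4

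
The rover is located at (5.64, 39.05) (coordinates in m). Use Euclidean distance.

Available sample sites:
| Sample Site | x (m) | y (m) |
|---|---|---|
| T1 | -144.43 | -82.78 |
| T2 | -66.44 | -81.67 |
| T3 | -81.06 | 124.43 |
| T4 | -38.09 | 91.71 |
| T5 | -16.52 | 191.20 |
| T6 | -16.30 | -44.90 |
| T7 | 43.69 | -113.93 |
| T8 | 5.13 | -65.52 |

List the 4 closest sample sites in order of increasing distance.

Distances from (5.64, 39.05):
T1: 193.30 m
T2: 140.60 m
T3: 121.68 m
T4: 68.45 m
T5: 153.76 m
T6: 86.77 m
T7: 157.64 m
T8: 104.57 m
Sorted: T4 (68.45 m) < T6 (86.77 m) < T8 (104.57 m) < T3 (121.68 m) < T2 (140.60 m) < T5 (153.76 m) < …

T4, T6, T8, T3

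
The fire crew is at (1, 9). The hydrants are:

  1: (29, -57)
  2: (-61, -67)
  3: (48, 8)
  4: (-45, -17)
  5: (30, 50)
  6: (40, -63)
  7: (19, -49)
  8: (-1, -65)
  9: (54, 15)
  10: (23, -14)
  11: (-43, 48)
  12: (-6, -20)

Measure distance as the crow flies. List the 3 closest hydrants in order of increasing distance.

12, 10, 3

Distances from (1, 9):
1: √((28)² + (-66)²) = √(784.000 + 4356.000) = 71.7
2: √((-62)² + (-76)²) = √(3844.000 + 5776.000) = 98.1
3: √((47)² + (-1)²) = √(2209.000 + 1.000) = 47.0
4: √((-46)² + (-26)²) = √(2116.000 + 676.000) = 52.8
5: √((29)² + (41)²) = √(841.000 + 1681.000) = 50.2
6: √((39)² + (-72)²) = √(1521.000 + 5184.000) = 81.9
7: √((18)² + (-58)²) = √(324.000 + 3364.000) = 60.7
8: √((-2)² + (-74)²) = √(4.000 + 5476.000) = 74.0
9: √((53)² + (6)²) = √(2809.000 + 36.000) = 53.3
10: √((22)² + (-23)²) = √(484.000 + 529.000) = 31.8
11: √((-44)² + (39)²) = √(1936.000 + 1521.000) = 58.8
12: √((-7)² + (-29)²) = √(49.000 + 841.000) = 29.8
Sorted: 12 (29.8) < 10 (31.8) < 3 (47.0) < 5 (50.2) < 4 (52.8) < …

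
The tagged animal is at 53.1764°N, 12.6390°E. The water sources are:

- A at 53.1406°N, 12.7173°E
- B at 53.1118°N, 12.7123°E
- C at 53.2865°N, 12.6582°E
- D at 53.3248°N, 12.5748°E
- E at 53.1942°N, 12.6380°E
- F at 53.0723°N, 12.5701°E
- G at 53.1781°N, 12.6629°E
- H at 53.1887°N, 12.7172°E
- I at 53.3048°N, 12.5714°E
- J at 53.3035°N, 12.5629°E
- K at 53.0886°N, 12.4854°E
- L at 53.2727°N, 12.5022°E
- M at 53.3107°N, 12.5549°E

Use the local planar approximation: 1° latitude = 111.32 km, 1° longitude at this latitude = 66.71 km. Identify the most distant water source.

D

Distances from 53.1764°N, 12.6390°E:
A: √((-0.0358·111.32)² + (0.0783·66.71)²) = √(15.882265 + 27.283834) = 6.5701 km
B: √((-0.0646·111.32)² + (0.0733·66.71)²) = √(51.714393 + 23.910565) = 8.6963 km
C: √((0.1101·111.32)² + (0.0192·66.71)²) = √(150.217674 + 1.640531) = 12.3231 km
D: √((0.1484·111.32)² + (-0.0642·66.71)²) = √(272.906700 + 18.342222) = 17.0660 km
E: √((0.0178·111.32)² + (-0.0010·66.71)²) = √(3.926326 + 0.004450) = 1.9826 km
F: √((-0.1041·111.32)² + (-0.0689·66.71)²) = √(134.291293 + 21.126148) = 12.4667 km
G: √((0.0017·111.32)² + (0.0239·66.71)²) = √(0.035813 + 2.542013) = 1.6056 km
H: √((0.0123·111.32)² + (0.0782·66.71)²) = √(1.874807 + 27.214188) = 5.3934 km
I: √((0.1284·111.32)² + (-0.0676·66.71)²) = √(204.303799 + 20.336456) = 14.9880 km
J: √((0.1271·111.32)² + (-0.0761·66.71)²) = √(200.187749 + 25.772182) = 15.0320 km
K: √((-0.0878·111.32)² + (-0.1536·66.71)²) = √(95.529043 + 104.993959) = 14.1606 km
L: √((0.0963·111.32)² + (-0.1368·66.71)²) = √(114.920887 + 83.282562) = 14.0785 km
M: √((0.1343·111.32)² + (-0.0841·66.71)²) = √(223.510752 + 31.475590) = 15.9683 km
Maximum: D at 17.0660 km.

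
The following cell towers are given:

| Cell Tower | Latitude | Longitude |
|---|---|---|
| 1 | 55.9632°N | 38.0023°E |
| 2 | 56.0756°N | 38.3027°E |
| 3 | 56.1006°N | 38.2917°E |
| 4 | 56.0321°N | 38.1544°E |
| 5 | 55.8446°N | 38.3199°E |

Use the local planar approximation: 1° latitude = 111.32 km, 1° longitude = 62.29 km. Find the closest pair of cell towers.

2 and 3

Pairwise distances:
1–2: √((0.1124·111.32)² + (0.3004·62.29)²) = √(156.559353 + 350.135800) = 22.5099 km
1–3: √((0.1374·111.32)² + (0.2894·62.29)²) = √(233.948282 + 324.962850) = 23.6413 km
1–4: √((0.0689·111.32)² + (0.1521·62.29)²) = √(58.828102 + 89.762531) = 12.1898 km
1–5: √((-0.1186·111.32)² + (0.3176·62.29)²) = √(174.307379 + 391.379117) = 23.7842 km
2–3: √((0.0250·111.32)² + (-0.0110·62.29)²) = √(7.745089 + 0.469485) = 2.8661 km
2–4: √((-0.0435·111.32)² + (-0.1483·62.29)²) = √(23.449031 + 85.333383) = 10.4299 km
2–5: √((-0.2310·111.32)² + (0.0172·62.29)²) = √(661.257111 + 1.147872) = 25.7372 km
3–4: √((-0.0685·111.32)² + (-0.1373·62.29)²) = √(58.147030 + 73.143837) = 11.4582 km
3–5: √((-0.2560·111.32)² + (0.0282·62.29)²) = √(812.131444 + 3.085566) = 28.5520 km
4–5: √((-0.1875·111.32)² + (0.1655·62.29)²) = √(435.661256 + 106.275378) = 23.2795 km
Closest pair: 2–3 at 2.8661 km.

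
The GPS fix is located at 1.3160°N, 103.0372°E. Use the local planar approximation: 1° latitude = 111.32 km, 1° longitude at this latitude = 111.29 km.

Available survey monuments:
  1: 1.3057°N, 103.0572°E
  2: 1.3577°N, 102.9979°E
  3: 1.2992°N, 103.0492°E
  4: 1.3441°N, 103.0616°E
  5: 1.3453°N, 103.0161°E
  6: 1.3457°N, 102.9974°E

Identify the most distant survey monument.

Distances from 1.3160°N, 103.0372°E:
1: √((-0.0103·111.32)² + (0.0200·111.29)²) = √(1.314682 + 4.954186) = 2.5038 km
2: √((0.0417·111.32)² + (-0.0393·111.29)²) = √(21.548572 + 19.129225) = 6.3779 km
3: √((-0.0168·111.32)² + (0.0120·111.29)²) = √(3.497558 + 1.783507) = 2.2981 km
4: √((0.0281·111.32)² + (0.0244·111.29)²) = √(9.784960 + 7.373810) = 4.1423 km
5: √((0.0293·111.32)² + (-0.0211·111.29)²) = √(10.638530 + 5.514132) = 4.0190 km
6: √((0.0297·111.32)² + (-0.0398·111.29)²) = √(10.930985 + 19.619071) = 5.5272 km
Maximum: 2 at 6.3779 km.

2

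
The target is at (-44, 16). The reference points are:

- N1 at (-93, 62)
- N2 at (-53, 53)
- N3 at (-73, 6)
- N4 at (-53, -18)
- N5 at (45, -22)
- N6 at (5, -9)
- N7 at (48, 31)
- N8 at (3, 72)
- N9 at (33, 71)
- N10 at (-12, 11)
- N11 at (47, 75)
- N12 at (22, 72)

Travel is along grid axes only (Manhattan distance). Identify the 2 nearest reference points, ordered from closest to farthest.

Distances from (-44, 16):
N1: |-49| + |46| = 49 + 46 = 95
N2: |-9| + |37| = 9 + 37 = 46
N3: |-29| + |-10| = 29 + 10 = 39
N4: |-9| + |-34| = 9 + 34 = 43
N5: |89| + |-38| = 89 + 38 = 127
N6: |49| + |-25| = 49 + 25 = 74
N7: |92| + |15| = 92 + 15 = 107
N8: |47| + |56| = 47 + 56 = 103
N9: |77| + |55| = 77 + 55 = 132
N10: |32| + |-5| = 32 + 5 = 37
N11: |91| + |59| = 91 + 59 = 150
N12: |66| + |56| = 66 + 56 = 122
Sorted: N10 (37) < N3 (39) < N4 (43) < N2 (46) < …

N10, N3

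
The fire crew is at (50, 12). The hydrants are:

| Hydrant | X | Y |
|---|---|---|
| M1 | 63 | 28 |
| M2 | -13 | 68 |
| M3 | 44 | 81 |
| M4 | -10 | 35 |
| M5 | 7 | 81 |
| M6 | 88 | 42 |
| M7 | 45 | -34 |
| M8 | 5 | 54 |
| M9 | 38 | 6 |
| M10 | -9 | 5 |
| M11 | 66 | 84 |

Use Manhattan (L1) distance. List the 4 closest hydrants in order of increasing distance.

Distances from (50, 12):
M1: |13| + |16| = 13 + 16 = 29
M2: |-63| + |56| = 63 + 56 = 119
M3: |-6| + |69| = 6 + 69 = 75
M4: |-60| + |23| = 60 + 23 = 83
M5: |-43| + |69| = 43 + 69 = 112
M6: |38| + |30| = 38 + 30 = 68
M7: |-5| + |-46| = 5 + 46 = 51
M8: |-45| + |42| = 45 + 42 = 87
M9: |-12| + |-6| = 12 + 6 = 18
M10: |-59| + |-7| = 59 + 7 = 66
M11: |16| + |72| = 16 + 72 = 88
Sorted: M9 (18) < M1 (29) < M7 (51) < M10 (66) < M6 (68) < M3 (75) < …

M9, M1, M7, M10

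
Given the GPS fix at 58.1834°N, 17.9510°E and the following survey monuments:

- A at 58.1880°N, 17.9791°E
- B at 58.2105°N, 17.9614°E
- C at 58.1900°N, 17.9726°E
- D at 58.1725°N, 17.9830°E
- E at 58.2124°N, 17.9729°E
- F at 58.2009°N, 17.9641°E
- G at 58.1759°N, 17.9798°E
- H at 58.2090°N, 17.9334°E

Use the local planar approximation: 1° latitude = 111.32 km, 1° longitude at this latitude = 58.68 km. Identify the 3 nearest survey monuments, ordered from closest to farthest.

Distances from 58.1834°N, 17.9510°E:
A: √((0.0046·111.32)² + (0.0281·58.68)²) = √(0.262218 + 2.718898) = 1.7266 km
B: √((0.0271·111.32)² + (0.0104·58.68)²) = √(9.100913 + 0.372432) = 3.0779 km
C: √((0.0066·111.32)² + (0.0216·58.68)²) = √(0.539802 + 1.606526) = 1.4650 km
D: √((-0.0109·111.32)² + (0.0320·58.68)²) = √(1.472310 + 3.525983) = 2.2357 km
E: √((0.0290·111.32)² + (0.0219·58.68)²) = √(10.421792 + 1.651461) = 3.4747 km
F: √((0.0175·111.32)² + (0.0131·58.68)²) = √(3.795094 + 0.590912) = 2.0943 km
G: √((-0.0075·111.32)² + (0.0288·58.68)²) = √(0.697058 + 2.856046) = 1.8850 km
H: √((0.0256·111.32)² + (-0.0176·58.68)²) = √(8.121314 + 1.066610) = 3.0312 km
Sorted: C (1.4650 km) < A (1.7266 km) < G (1.8850 km) < F (2.0943 km) < D (2.2357 km) < …

C, A, G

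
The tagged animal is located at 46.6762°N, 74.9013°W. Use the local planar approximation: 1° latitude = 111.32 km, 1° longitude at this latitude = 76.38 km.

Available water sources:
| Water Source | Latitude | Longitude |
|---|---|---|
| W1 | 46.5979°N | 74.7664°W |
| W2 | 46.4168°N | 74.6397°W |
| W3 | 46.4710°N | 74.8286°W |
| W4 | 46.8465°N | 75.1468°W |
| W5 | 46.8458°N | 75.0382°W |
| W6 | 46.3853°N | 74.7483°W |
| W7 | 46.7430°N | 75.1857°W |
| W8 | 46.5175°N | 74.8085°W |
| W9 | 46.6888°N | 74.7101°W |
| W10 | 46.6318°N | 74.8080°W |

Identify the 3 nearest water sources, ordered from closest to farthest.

Distances from 46.6762°N, 74.9013°W:
W1: √((-0.0783·111.32)² + (0.1349·76.38)²) = √(75.974862 + 106.165451) = 13.4959 km
W2: √((-0.2594·111.32)² + (0.2616·76.38)²) = √(833.846939 + 399.240681) = 35.1153 km
W3: √((-0.2052·111.32)² + (0.0727·76.38)²) = √(521.796436 + 30.833877) = 23.5081 km
W4: √((0.1703·111.32)² + (-0.2455·76.38)²) = √(359.398029 + 351.610877) = 26.6648 km
W5: √((0.1696·111.32)² + (-0.1369·76.38)²) = √(356.449567 + 109.336761) = 21.5821 km
W6: √((-0.2909·111.32)² + (0.1530·76.38)²) = √(1048.657912 + 136.565868) = 34.4271 km
W7: √((0.0668·111.32)² + (-0.2844·76.38)²) = √(55.296714 + 471.865790) = 22.9600 km
W8: √((-0.1587·111.32)² + (0.0928·76.38)²) = √(312.104657 + 50.240651) = 19.0354 km
W9: √((0.0126·111.32)² + (0.1912·76.38)²) = √(1.967377 + 213.272610) = 14.6711 km
W10: √((-0.0444·111.32)² + (0.0933·76.38)²) = √(24.429374 + 50.783496) = 8.6725 km
Sorted: W10 (8.6725 km) < W1 (13.4959 km) < W9 (14.6711 km) < W8 (19.0354 km) < W5 (21.5821 km) < …

W10, W1, W9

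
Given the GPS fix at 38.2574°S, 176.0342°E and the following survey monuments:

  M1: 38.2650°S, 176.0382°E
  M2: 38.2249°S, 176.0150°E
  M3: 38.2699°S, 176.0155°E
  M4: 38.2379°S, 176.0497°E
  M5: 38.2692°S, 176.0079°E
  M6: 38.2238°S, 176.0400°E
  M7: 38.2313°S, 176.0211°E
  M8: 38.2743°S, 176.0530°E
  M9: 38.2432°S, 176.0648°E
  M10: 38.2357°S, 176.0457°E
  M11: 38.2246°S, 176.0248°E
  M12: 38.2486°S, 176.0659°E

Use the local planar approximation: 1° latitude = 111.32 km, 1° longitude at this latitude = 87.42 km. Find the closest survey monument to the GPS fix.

M1

Distances from 38.2574°S, 176.0342°E:
M1: 0.9154 km
M2: 3.9883 km
M3: 2.1468 km
M4: 2.5589 km
M5: 2.6479 km
M6: 3.7746 km
M7: 3.1230 km
M8: 2.4981 km
M9: 3.1072 km
M10: 2.6165 km
M11: 3.7426 km
M12: 2.9393 km
Minimum: M1 at 0.9154 km.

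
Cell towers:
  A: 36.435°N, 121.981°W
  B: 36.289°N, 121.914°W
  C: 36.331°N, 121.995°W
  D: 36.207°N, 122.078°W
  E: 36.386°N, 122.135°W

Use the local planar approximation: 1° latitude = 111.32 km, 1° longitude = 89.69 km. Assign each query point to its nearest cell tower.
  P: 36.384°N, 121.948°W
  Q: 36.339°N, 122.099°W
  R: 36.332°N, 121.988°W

P→A; Q→E; R→C

P at 36.384°N, 121.948°W:
  A: √((0.051·111.32)² + (-0.033·89.69)²) = √(32.23196 + 8.76024) = 6.403 km
  B: √((-0.095·111.32)² + (0.034·89.69)²) = √(111.83909 + 9.29921) = 11.006 km
  C: √((-0.053·111.32)² + (-0.047·89.69)²) = √(34.80953 + 17.76985) = 7.251 km
  D: √((-0.177·111.32)² + (-0.130·89.69)²) = √(388.23343 + 135.94860) = 22.895 km
  E: √((0.002·111.32)² + (-0.187·89.69)²) = √(0.04957 + 281.30099) = 16.774 km
  → nearest: A (6.403 km)
Q at 36.339°N, 122.099°W:
  A: √((0.096·111.32)² + (0.118·89.69)²) = √(114.20598 + 112.00878) = 15.040 km
  B: √((-0.050·111.32)² + (0.185·89.69)²) = √(30.98036 + 275.31603) = 17.501 km
  C: √((-0.008·111.32)² + (0.104·89.69)²) = √(0.79310 + 87.00711) = 9.370 km
  D: √((-0.132·111.32)² + (0.021·89.69)²) = √(215.92069 + 3.54753) = 14.814 km
  E: √((0.047·111.32)² + (-0.036·89.69)²) = √(27.37424 + 10.42541) = 6.148 km
  → nearest: E (6.148 km)
R at 36.332°N, 121.988°W:
  A: √((0.103·111.32)² + (0.007·89.69)²) = √(131.46824 + 0.39417) = 11.483 km
  B: √((-0.043·111.32)² + (0.074·89.69)²) = √(22.91307 + 44.05057) = 8.183 km
  C: √((-0.001·111.32)² + (-0.007·89.69)²) = √(0.01239 + 0.39417) = 0.638 km
  D: √((-0.125·111.32)² + (-0.090·89.69)²) = √(193.62722 + 65.15880) = 16.087 km
  E: √((0.054·111.32)² + (-0.147·89.69)²) = √(36.13549 + 173.82919) = 14.490 km
  → nearest: C (0.638 km)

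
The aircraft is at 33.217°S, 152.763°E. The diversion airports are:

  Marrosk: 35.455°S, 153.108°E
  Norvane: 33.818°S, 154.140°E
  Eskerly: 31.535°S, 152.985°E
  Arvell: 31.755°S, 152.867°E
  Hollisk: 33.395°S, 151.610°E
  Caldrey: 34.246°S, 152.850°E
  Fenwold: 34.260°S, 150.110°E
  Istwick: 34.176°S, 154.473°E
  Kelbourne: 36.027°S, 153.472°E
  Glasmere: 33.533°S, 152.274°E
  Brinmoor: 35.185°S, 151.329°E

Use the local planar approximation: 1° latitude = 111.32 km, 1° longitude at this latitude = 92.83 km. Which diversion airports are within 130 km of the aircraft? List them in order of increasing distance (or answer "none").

Distances from 33.217°S, 152.763°E:
Marrosk: 251.184 km
Norvane: 144.277 km
Eskerly: 188.371 km
Arvell: 163.036 km
Hollisk: 108.852 km
Caldrey: 114.833 km
Fenwold: 272.275 km
Istwick: 191.298 km
Kelbourne: 319.658 km
Glasmere: 57.429 km
Brinmoor: 256.350 km
Threshold 130 km: Glasmere (57.429 km), Hollisk (108.852 km), Caldrey (114.833 km) are within range.

Glasmere, Hollisk, Caldrey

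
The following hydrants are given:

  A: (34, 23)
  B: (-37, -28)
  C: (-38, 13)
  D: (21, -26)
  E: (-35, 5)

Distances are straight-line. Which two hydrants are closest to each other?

C and E

Pairwise distances:
A–B: √((-71)² + (-51)²) = √(5041.000 + 2601.000) = 87.4
A–C: √((-72)² + (-10)²) = √(5184.000 + 100.000) = 72.7
A–D: √((-13)² + (-49)²) = √(169.000 + 2401.000) = 50.7
A–E: √((-69)² + (-18)²) = √(4761.000 + 324.000) = 71.3
B–C: √((-1)² + (41)²) = √(1.000 + 1681.000) = 41.0
B–D: √((58)² + (2)²) = √(3364.000 + 4.000) = 58.0
B–E: √((2)² + (33)²) = √(4.000 + 1089.000) = 33.1
C–D: √((59)² + (-39)²) = √(3481.000 + 1521.000) = 70.7
C–E: √((3)² + (-8)²) = √(9.000 + 64.000) = 8.5
D–E: √((-56)² + (31)²) = √(3136.000 + 961.000) = 64.0
Closest pair: C–E at 8.5.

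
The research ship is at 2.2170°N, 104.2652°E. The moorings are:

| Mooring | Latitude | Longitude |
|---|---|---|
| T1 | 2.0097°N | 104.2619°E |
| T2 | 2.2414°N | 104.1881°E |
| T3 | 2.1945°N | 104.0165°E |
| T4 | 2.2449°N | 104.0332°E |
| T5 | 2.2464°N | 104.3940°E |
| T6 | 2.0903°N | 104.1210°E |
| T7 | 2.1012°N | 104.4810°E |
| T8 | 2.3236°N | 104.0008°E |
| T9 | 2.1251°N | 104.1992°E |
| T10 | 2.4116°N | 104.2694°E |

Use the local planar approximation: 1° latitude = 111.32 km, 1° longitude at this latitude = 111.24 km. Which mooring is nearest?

Distances from 2.2170°N, 104.2652°E:
T1: √((-0.2073·111.32)² + (-0.0033·111.24)²) = √(532.531129 + 0.134757) = 23.0796 km
T2: √((0.0244·111.32)² + (-0.0771·111.24)²) = √(7.377786 + 73.558136) = 8.9964 km
T3: √((-0.0225·111.32)² + (-0.2487·111.24)²) = √(6.273522 + 765.373693) = 27.7785 km
T4: √((0.0279·111.32)² + (-0.2320·111.24)²) = √(9.646168 + 666.036347) = 25.9939 km
T5: √((0.0294·111.32)² + (0.1288·111.24)²) = √(10.711272 + 205.283331) = 14.6968 km
T6: √((-0.1267·111.32)² + (-0.1442·111.24)²) = √(198.929699 + 257.307521) = 21.3597 km
T7: √((-0.1158·111.32)² + (0.2158·111.24)²) = √(166.174168 + 576.268447) = 27.2478 km
T8: √((0.1066·111.32)² + (-0.2644·111.24)²) = √(140.818854 + 865.057273) = 31.7156 km
T9: √((-0.0919·111.32)² + (-0.0660·111.24)²) = √(104.659202 + 53.902615) = 12.5921 km
T10: √((0.1946·111.32)² + (0.0042·111.24)²) = √(469.280023 + 0.218283) = 21.6679 km
Minimum: T2 at 8.9964 km.

T2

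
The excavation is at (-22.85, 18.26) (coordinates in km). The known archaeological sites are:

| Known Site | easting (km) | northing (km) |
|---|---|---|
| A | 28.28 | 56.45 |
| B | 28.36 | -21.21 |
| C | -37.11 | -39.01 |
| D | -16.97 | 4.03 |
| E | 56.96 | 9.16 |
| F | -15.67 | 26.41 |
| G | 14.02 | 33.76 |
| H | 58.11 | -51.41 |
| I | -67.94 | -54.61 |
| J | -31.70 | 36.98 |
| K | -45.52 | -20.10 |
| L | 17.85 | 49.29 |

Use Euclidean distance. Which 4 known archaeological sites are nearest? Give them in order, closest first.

F, D, J, G

Distances from (-22.85, 18.26):
A: √((51.13)² + (38.19)²) = √(2614.2769 + 1458.4761) = 63.82 km
B: √((51.21)² + (-39.47)²) = √(2622.4641 + 1557.8809) = 64.66 km
C: √((-14.26)² + (-57.27)²) = √(203.3476 + 3279.8529) = 59.02 km
D: √((5.88)² + (-14.23)²) = √(34.5744 + 202.4929) = 15.40 km
E: √((79.81)² + (-9.10)²) = √(6369.6361 + 82.8100) = 80.33 km
F: √((7.18)² + (8.15)²) = √(51.5524 + 66.4225) = 10.86 km
G: √((36.87)² + (15.50)²) = √(1359.3969 + 240.2500) = 40.00 km
H: √((80.96)² + (-69.67)²) = √(6554.5216 + 4853.9089) = 106.81 km
I: √((-45.09)² + (-72.87)²) = √(2033.1081 + 5310.0369) = 85.69 km
J: √((-8.85)² + (18.72)²) = √(78.3225 + 350.4384) = 20.71 km
K: √((-22.67)² + (-38.36)²) = √(513.9289 + 1471.4896) = 44.56 km
L: √((40.70)² + (31.03)²) = √(1656.4900 + 962.8609) = 51.18 km
Sorted: F (10.86 km) < D (15.40 km) < J (20.71 km) < G (40.00 km) < K (44.56 km) < L (51.18 km) < …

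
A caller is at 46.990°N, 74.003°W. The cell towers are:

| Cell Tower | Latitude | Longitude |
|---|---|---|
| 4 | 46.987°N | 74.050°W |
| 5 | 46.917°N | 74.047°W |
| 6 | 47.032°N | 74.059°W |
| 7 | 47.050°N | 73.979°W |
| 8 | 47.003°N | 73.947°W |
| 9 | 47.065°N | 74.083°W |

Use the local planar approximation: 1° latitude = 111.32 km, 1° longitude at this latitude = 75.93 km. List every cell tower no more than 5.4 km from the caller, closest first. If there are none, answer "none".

4, 8

Distances from 46.990°N, 74.003°W:
4: √((-0.003·111.32)² + (-0.047·75.93)²) = √(0.11153 + 12.73569) = 3.584 km
5: √((-0.073·111.32)² + (-0.044·75.93)²) = √(66.03773 + 11.16175) = 8.786 km
6: √((0.042·111.32)² + (-0.056·75.93)²) = √(21.85974 + 18.08018) = 6.320 km
7: √((0.060·111.32)² + (0.024·75.93)²) = √(44.61171 + 3.32085) = 6.923 km
8: √((0.013·111.32)² + (0.056·75.93)²) = √(2.09427 + 18.08018) = 4.492 km
9: √((0.075·111.32)² + (-0.080·75.93)²) = √(69.70580 + 36.89834) = 10.325 km
Threshold 5.4 km: 4 (3.584 km), 8 (4.492 km) are within range.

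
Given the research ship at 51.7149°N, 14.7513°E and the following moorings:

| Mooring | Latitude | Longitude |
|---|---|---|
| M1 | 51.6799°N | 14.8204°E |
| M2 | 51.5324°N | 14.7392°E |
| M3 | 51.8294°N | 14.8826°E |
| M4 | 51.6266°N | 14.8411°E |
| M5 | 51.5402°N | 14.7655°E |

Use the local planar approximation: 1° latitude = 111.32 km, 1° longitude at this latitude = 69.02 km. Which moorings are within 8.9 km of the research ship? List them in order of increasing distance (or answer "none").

Distances from 51.7149°N, 14.7513°E:
M1: √((-0.0350·111.32)² + (0.0691·69.02)²) = √(15.180374 + 22.746051) = 6.1584 km
M2: √((-0.1825·111.32)² + (-0.0121·69.02)²) = √(412.735793 + 0.697462) = 20.3331 km
M3: √((0.1145·111.32)² + (0.1313·69.02)²) = √(162.464085 + 82.125753) = 15.6394 km
M4: √((-0.0883·111.32)² + (0.0898·69.02)²) = √(96.620171 + 38.415154) = 11.6205 km
M5: √((-0.1747·111.32)² + (0.0142·69.02)²) = √(378.209301 + 0.960565) = 19.4723 km
Threshold 8.9 km: M1 (6.1584 km) is within range.

M1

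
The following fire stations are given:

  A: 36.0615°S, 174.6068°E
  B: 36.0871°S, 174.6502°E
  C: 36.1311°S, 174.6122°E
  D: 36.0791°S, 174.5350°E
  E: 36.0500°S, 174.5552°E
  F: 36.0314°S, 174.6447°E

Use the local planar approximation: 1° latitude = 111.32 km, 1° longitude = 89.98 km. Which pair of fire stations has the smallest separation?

D and E

Pairwise distances:
D–E: √((0.0291·111.32)² + (0.0202·89.98)²) = √(10.493790 + 3.303655) = 3.7145 km
A–F: √((0.0301·111.32)² + (0.0379·89.98)²) = √(11.227405 + 11.629750) = 4.7809 km
A–E: √((0.0115·111.32)² + (-0.0516·89.98)²) = √(1.638861 + 21.557152) = 4.8162 km
A–B: √((-0.0256·111.32)² + (0.0434·89.98)²) = √(8.121314 + 15.250056) = 4.8344 km
B–C: √((-0.0440·111.32)² + (-0.0380·89.98)²) = √(23.991188 + 11.691202) = 5.9735 km
B–F: √((0.0557·111.32)² + (-0.0055·89.98)²) = √(38.446498 + 0.244916) = 6.2202 km
A–D: √((-0.0176·111.32)² + (-0.0718·89.98)²) = √(3.838590 + 41.738887) = 6.7511 km
A–C: √((-0.0696·111.32)² + (0.0054·89.98)²) = √(60.029521 + 0.236091) = 7.7631 km
E–F: √((0.0186·111.32)² + (0.0895·89.98)²) = √(4.287186 + 64.854191) = 8.3151 km
C–D: √((0.0520·111.32)² + (-0.0772·89.98)²) = √(33.508353 + 48.253251) = 9.0422 km
B–E: √((0.0371·111.32)² + (-0.0950·89.98)²) = √(17.056669 + 73.070014) = 9.4935 km
C–E: √((0.0811·111.32)² + (-0.0570·89.98)²) = √(81.505723 + 26.305205) = 10.3832 km
B–D: √((0.0080·111.32)² + (-0.1152·89.98)²) = √(0.793097 + 107.447654) = 10.4039 km
D–F: √((0.0477·111.32)² + (0.1097·89.98)²) = √(28.195718 + 97.432811) = 11.2084 km
C–F: √((0.0997·111.32)² + (0.0325·89.98)²) = √(123.179011 + 8.551823) = 11.4774 km
Closest pair: D–E at 3.7145 km.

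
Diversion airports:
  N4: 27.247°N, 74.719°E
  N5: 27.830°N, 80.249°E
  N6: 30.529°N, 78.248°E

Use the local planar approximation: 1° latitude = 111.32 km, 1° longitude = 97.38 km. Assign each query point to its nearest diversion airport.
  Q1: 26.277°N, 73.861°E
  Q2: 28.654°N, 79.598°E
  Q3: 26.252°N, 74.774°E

Q1→N4; Q2→N5; Q3→N4

Q1 at 26.277°N, 73.861°E:
  N4: √((0.970·111.32)² + (0.858·97.38)²) = √(11659.76678 + 6980.94339) = 136.531 km
  N5: √((1.553·111.32)² + (6.388·97.38)²) = √(29887.48057 + 386962.92338) = 645.640 km
  N6: √((4.252·111.32)² + (4.387·97.38)²) = √(224043.78809 + 182505.01770) = 637.612 km
  → nearest: N4 (136.531 km)
Q2 at 28.654°N, 79.598°E:
  N4: √((-1.407·111.32)² + (-4.879·97.38)²) = √(24532.09231 + 225736.18269) = 500.268 km
  N5: √((-0.824·111.32)² + (0.651·97.38)²) = √(8413.96728 + 4018.84742) = 111.503 km
  N6: √((1.875·111.32)² + (-1.350·97.38)²) = √(43566.12563 + 17282.52037) = 246.675 km
  → nearest: N5 (111.503 km)
Q3 at 26.252°N, 74.774°E:
  N4: √((0.995·111.32)² + (-0.055·97.38)²) = √(12268.53078 + 28.68566) = 110.893 km
  N5: √((1.578·111.32)² + (5.475·97.38)²) = √(30857.47552 + 284254.78718) = 561.349 km
  N6: √((4.277·111.32)² + (3.474·97.38)²) = √(226686.10265 + 114445.61800) = 584.065 km
  → nearest: N4 (110.893 km)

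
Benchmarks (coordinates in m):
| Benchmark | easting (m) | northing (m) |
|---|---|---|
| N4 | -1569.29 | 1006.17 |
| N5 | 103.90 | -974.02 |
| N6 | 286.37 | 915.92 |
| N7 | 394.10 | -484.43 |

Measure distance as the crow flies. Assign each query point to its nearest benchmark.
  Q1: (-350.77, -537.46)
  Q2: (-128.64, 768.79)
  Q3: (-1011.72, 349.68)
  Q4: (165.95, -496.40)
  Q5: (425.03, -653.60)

Q1→N5; Q2→N6; Q3→N4; Q4→N7; Q5→N7

Q1 at (-350.77, -537.46):
  N4: √((-1218.52)² + (1543.63)²) = √(1484790.9904 + 2382793.5769) = 1966.62 m
  N5: √((454.67)² + (-436.56)²) = √(206724.8089 + 190584.6336) = 630.32 m
  N6: √((637.14)² + (1453.38)²) = √(405947.3796 + 2112313.4244) = 1586.90 m
  N7: √((744.87)² + (53.03)²) = √(554831.3169 + 2812.1809) = 746.76 m
  → nearest: N5 (630.32 m)
Q2 at (-128.64, 768.79):
  N4: √((-1440.65)² + (237.38)²) = √(2075472.4225 + 56349.2644) = 1460.08 m
  N5: √((232.54)² + (-1742.81)²) = √(54074.8516 + 3037386.6961) = 1758.26 m
  N6: √((415.01)² + (147.13)²) = √(172233.3001 + 21647.2369) = 440.32 m
  N7: √((522.74)² + (-1253.22)²) = √(273257.1076 + 1570560.3684) = 1357.87 m
  → nearest: N6 (440.32 m)
Q3 at (-1011.72, 349.68):
  N4: √((-557.57)² + (656.49)²) = √(310884.3049 + 430979.1201) = 861.31 m
  N5: √((1115.62)² + (-1323.70)²) = √(1244607.9844 + 1752181.6900) = 1731.12 m
  N6: √((1298.09)² + (566.24)²) = √(1685037.6481 + 320627.7376) = 1416.22 m
  N7: √((1405.82)² + (-834.11)²) = √(1976329.8724 + 695739.4921) = 1634.65 m
  → nearest: N4 (861.31 m)
Q4 at (165.95, -496.40):
  N4: √((-1735.24)² + (1502.57)²) = √(3011057.8576 + 2257716.6049) = 2295.38 m
  N5: √((-62.05)² + (-477.62)²) = √(3850.2025 + 228120.8644) = 481.63 m
  N6: √((120.42)² + (1412.32)²) = √(14500.9764 + 1994647.7824) = 1417.44 m
  N7: √((228.15)² + (11.97)²) = √(52052.4225 + 143.2809) = 228.46 m
  → nearest: N7 (228.46 m)
Q5 at (425.03, -653.60):
  N4: √((-1994.32)² + (1659.77)²) = √(3977312.2624 + 2754836.4529) = 2594.64 m
  N5: √((-321.13)² + (-320.42)²) = √(103124.4769 + 102668.9764) = 453.64 m
  N6: √((-138.66)² + (1569.52)²) = √(19226.5956 + 2463393.0304) = 1575.63 m
  N7: √((-30.93)² + (169.17)²) = √(956.6649 + 28618.4889) = 171.97 m
  → nearest: N7 (171.97 m)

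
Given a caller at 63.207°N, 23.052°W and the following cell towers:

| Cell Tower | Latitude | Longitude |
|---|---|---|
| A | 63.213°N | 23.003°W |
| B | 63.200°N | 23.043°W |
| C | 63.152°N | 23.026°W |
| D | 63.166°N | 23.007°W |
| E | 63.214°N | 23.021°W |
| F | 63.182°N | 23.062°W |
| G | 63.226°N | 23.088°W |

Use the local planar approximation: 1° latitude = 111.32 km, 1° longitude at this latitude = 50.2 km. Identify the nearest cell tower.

B

Distances from 63.207°N, 23.052°W:
A: √((0.006·111.32)² + (0.049·50.2)²) = √(0.44612 + 6.05062) = 2.549 km
B: √((-0.007·111.32)² + (0.009·50.2)²) = √(0.60721 + 0.20412) = 0.901 km
C: √((-0.055·111.32)² + (0.026·50.2)²) = √(37.48623 + 1.70355) = 6.260 km
D: √((-0.041·111.32)² + (0.045·50.2)²) = √(20.83119 + 5.10308) = 5.093 km
E: √((0.007·111.32)² + (0.031·50.2)²) = √(0.60721 + 2.42176) = 1.740 km
F: √((-0.025·111.32)² + (-0.010·50.2)²) = √(7.74509 + 0.25200) = 2.828 km
G: √((0.019·111.32)² + (-0.036·50.2)²) = √(4.47356 + 3.26597) = 2.782 km
Minimum: B at 0.901 km.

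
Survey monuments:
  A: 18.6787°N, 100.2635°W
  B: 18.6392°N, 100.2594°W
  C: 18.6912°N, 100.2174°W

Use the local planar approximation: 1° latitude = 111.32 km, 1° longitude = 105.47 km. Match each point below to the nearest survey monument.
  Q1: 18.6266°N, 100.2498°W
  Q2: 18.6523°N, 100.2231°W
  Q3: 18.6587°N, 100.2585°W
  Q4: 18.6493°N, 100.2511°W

Q1→B; Q2→B; Q3→B; Q4→B

Q1 at 18.6266°N, 100.2498°W:
  A: √((0.0521·111.32)² + (-0.0137·105.47)²) = √(33.637355 + 2.087849) = 5.9771 km
  B: √((0.0126·111.32)² + (-0.0096·105.47)²) = √(1.967377 + 1.025181) = 1.7299 km
  C: √((0.0646·111.32)² + (0.0324·105.47)²) = √(51.714393 + 11.677447) = 7.9619 km
  → nearest: B (1.7299 km)
Q2 at 18.6523°N, 100.2231°W:
  A: √((0.0264·111.32)² + (-0.0404·105.47)²) = √(8.636828 + 18.156019) = 5.1762 km
  B: √((-0.0131·111.32)² + (-0.0363·105.47)²) = √(2.126616 + 14.657879) = 4.0969 km
  C: √((0.0389·111.32)² + (0.0057·105.47)²) = √(18.751914 + 0.361416) = 4.3719 km
  → nearest: B (4.0969 km)
Q3 at 18.6587°N, 100.2585°W:
  A: √((0.0200·111.32)² + (-0.0050·105.47)²) = √(4.956857 + 0.278098) = 2.2880 km
  B: √((-0.0195·111.32)² + (-0.0009·105.47)²) = √(4.712112 + 0.009010) = 2.1728 km
  C: √((0.0325·111.32)² + (0.0411·105.47)²) = √(13.089200 + 18.790638) = 5.6462 km
  → nearest: B (2.1728 km)
Q4 at 18.6493°N, 100.2511°W:
  A: √((0.0294·111.32)² + (-0.0124·105.47)²) = √(10.711272 + 1.710414) = 3.5244 km
  B: √((-0.0101·111.32)² + (-0.0083·105.47)²) = √(1.264122 + 0.766327) = 1.4249 km
  C: √((0.0419·111.32)² + (0.0337·105.47)²) = √(21.755769 + 12.633326) = 5.8642 km
  → nearest: B (1.4249 km)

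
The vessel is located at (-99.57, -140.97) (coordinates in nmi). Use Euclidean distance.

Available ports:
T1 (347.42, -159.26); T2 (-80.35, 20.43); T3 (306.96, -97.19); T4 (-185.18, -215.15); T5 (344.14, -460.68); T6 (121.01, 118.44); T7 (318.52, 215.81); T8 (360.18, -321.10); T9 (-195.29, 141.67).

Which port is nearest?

Distances from (-99.57, -140.97):
T1: √((446.99)² + (-18.29)²) = √(199800.0601 + 334.5241) = 447.36 nmi
T2: √((19.22)² + (161.40)²) = √(369.4084 + 26049.9600) = 162.54 nmi
T3: √((406.53)² + (43.78)²) = √(165266.6409 + 1916.6884) = 408.88 nmi
T4: √((-85.61)² + (-74.18)²) = √(7329.0721 + 5502.6724) = 113.28 nmi
T5: √((443.71)² + (-319.71)²) = √(196878.5641 + 102214.4841) = 546.89 nmi
T6: √((220.58)² + (259.41)²) = √(48655.5364 + 67293.5481) = 340.51 nmi
T7: √((418.09)² + (356.78)²) = √(174799.2481 + 127291.9684) = 549.63 nmi
T8: √((459.75)² + (-180.13)²) = √(211370.0625 + 32446.8169) = 493.78 nmi
T9: √((-95.72)² + (282.64)²) = √(9162.3184 + 79885.3696) = 298.41 nmi
Minimum: T4 at 113.28 nmi.

T4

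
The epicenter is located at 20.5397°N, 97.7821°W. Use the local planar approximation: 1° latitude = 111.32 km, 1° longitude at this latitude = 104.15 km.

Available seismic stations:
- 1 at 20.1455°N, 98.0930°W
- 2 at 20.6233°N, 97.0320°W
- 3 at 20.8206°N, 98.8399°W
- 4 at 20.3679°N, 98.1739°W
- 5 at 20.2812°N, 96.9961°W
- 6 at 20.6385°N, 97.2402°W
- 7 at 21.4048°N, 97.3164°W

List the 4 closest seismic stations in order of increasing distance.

4, 1, 6, 2

Distances from 20.5397°N, 97.7821°W:
1: 54.5357 km
2: 78.6753 km
3: 114.5216 km
4: 45.0653 km
5: 86.7724 km
6: 57.5005 km
7: 107.8275 km
Sorted: 4 (45.0653 km) < 1 (54.5357 km) < 6 (57.5005 km) < 2 (78.6753 km) < 5 (86.7724 km) < 7 (107.8275 km) < …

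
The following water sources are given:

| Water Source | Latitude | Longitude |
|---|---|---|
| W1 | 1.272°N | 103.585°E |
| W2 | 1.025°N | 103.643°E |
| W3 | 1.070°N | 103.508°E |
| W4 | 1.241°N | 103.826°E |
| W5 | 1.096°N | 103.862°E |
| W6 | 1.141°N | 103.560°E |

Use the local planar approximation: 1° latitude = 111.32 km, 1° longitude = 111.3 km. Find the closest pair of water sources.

Pairwise distances:
W3–W6: 9.796 km
W1–W6: 14.846 km
W2–W3: 15.839 km
W2–W6: 15.877 km
W4–W5: 16.631 km
W1–W3: 24.064 km
W2–W5: 25.624 km
W1–W4: 27.044 km
W1–W2: 28.244 km
W2–W4: 31.512 km
W4–W6: 31.629 km
W5–W6: 33.984 km
W1–W5: 36.529 km
W3–W5: 39.506 km
W3–W4: 40.188 km
Closest pair: W3–W6 at 9.796 km.

W3 and W6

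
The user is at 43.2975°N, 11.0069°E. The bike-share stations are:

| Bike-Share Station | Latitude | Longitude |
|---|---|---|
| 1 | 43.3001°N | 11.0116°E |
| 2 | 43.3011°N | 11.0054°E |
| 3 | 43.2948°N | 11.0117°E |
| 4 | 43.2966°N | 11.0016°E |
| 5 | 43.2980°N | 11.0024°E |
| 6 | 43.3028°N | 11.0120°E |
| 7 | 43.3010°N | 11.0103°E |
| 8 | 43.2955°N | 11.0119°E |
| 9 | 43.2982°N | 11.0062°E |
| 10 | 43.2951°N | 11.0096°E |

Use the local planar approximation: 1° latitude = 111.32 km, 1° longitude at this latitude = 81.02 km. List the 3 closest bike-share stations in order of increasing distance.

Distances from 43.2975°N, 11.0069°E:
1: √((0.0026·111.32)² + (0.0047·81.02)²) = √(0.083771 + 0.145004) = 0.4783 km
2: √((0.0036·111.32)² + (-0.0015·81.02)²) = √(0.160602 + 0.014770) = 0.4188 km
3: √((-0.0027·111.32)² + (0.0048·81.02)²) = √(0.090339 + 0.151240) = 0.4915 km
4: √((-0.0009·111.32)² + (-0.0053·81.02)²) = √(0.010038 + 0.184390) = 0.4409 km
5: √((0.0005·111.32)² + (-0.0045·81.02)²) = √(0.003098 + 0.132926) = 0.3688 km
6: √((0.0053·111.32)² + (0.0051·81.02)²) = √(0.348095 + 0.170736) = 0.7203 km
7: √((0.0035·111.32)² + (0.0034·81.02)²) = √(0.151804 + 0.075883) = 0.4772 km
8: √((-0.0020·111.32)² + (0.0050·81.02)²) = √(0.049569 + 0.164106) = 0.4622 km
9: √((0.0007·111.32)² + (-0.0007·81.02)²) = √(0.006072 + 0.003216) = 0.0964 km
10: √((-0.0024·111.32)² + (0.0027·81.02)²) = √(0.071379 + 0.047853) = 0.3453 km
Sorted: 9 (0.0964 km) < 10 (0.3453 km) < 5 (0.3688 km) < 2 (0.4188 km) < 4 (0.4409 km) < …

9, 10, 5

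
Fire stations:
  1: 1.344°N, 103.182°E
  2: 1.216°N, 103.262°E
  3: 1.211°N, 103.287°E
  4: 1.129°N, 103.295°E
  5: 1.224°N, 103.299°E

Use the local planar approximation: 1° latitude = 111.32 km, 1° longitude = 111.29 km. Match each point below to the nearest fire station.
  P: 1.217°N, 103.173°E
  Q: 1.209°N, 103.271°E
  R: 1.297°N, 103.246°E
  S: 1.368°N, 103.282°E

P→2; Q→2; R→1; S→1

P at 1.217°N, 103.173°E:
  1: √((0.127·111.32)² + (0.009·111.29)²) = √(199.87286 + 1.00322) = 14.173 km
  2: √((-0.001·111.32)² + (0.089·111.29)²) = √(0.01239 + 98.10526) = 9.905 km
  3: √((-0.006·111.32)² + (0.114·111.29)²) = √(0.44612 + 160.96149) = 12.705 km
  4: √((-0.088·111.32)² + (0.122·111.29)²) = √(95.96475 + 184.34525) = 16.742 km
  5: √((0.007·111.32)² + (0.126·111.29)²) = √(0.60721 + 196.63163) = 14.044 km
  → nearest: 2 (9.905 km)
Q at 1.209°N, 103.271°E:
  1: √((0.135·111.32)² + (-0.089·111.29)²) = √(225.84680 + 98.10526) = 17.999 km
  2: √((0.007·111.32)² + (-0.009·111.29)²) = √(0.60721 + 1.00322) = 1.269 km
  3: √((0.002·111.32)² + (0.016·111.29)²) = √(0.04957 + 3.17068) = 1.795 km
  4: √((-0.080·111.32)² + (0.024·111.29)²) = √(79.30971 + 7.13403) = 9.298 km
  5: √((0.015·111.32)² + (0.028·111.29)²) = √(2.78823 + 9.71020) = 3.535 km
  → nearest: 2 (1.269 km)
R at 1.297°N, 103.246°E:
  1: √((0.047·111.32)² + (-0.064·111.29)²) = √(27.37424 + 50.73086) = 8.838 km
  2: √((-0.081·111.32)² + (0.016·111.29)²) = √(81.30485 + 3.17068) = 9.191 km
  3: √((-0.086·111.32)² + (0.041·111.29)²) = √(91.65229 + 20.81997) = 10.605 km
  4: √((-0.168·111.32)² + (0.049·111.29)²) = √(349.75583 + 29.73750) = 19.481 km
  5: √((-0.073·111.32)² + (0.053·111.29)²) = √(66.03773 + 34.79077) = 10.041 km
  → nearest: 1 (8.838 km)
S at 1.368°N, 103.282°E:
  1: √((-0.024·111.32)² + (-0.100·111.29)²) = √(7.13787 + 123.85464) = 11.445 km
  2: √((-0.152·111.32)² + (-0.020·111.29)²) = √(286.30806 + 4.95419) = 17.066 km
  3: √((-0.157·111.32)² + (0.005·111.29)²) = √(305.45392 + 0.30964) = 17.486 km
  4: √((-0.239·111.32)² + (0.013·111.29)²) = √(707.85157 + 2.09314) = 26.645 km
  5: √((-0.144·111.32)² + (0.017·111.29)²) = √(256.96346 + 3.57940) = 16.141 km
  → nearest: 1 (11.445 km)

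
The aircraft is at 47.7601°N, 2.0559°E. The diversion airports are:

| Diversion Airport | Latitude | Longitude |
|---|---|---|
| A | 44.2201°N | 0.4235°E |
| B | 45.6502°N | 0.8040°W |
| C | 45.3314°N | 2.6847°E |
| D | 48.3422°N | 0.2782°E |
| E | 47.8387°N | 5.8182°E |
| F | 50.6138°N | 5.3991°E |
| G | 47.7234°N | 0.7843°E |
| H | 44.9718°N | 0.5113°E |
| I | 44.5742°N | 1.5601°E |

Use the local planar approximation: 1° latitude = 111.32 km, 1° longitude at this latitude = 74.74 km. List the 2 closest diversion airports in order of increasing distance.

Distances from 47.7601°N, 2.0559°E:
A: √((-3.5400·111.32)² + (-1.6324·74.74)²) = √(155293.371700 + 14885.360575) = 412.5273 km
B: √((-2.1099·111.32)² + (-2.8599·74.74)²) = √(55165.827819 + 45688.603366) = 317.5759 km
C: √((-2.4287·111.32)² + (0.6288·74.74)²) = √(73096.089045 + 2208.672140) = 274.4171 km
D: √((0.5821·111.32)² + (-1.7777·74.74)²) = √(4198.958612 + 17653.187413) = 147.8247 km
E: √((0.0786·111.32)² + (3.7623·74.74)²) = √(76.558160 + 79070.235477) = 281.3304 km
F: √((2.8537·111.32)² + (3.3432·74.74)²) = √(100916.696576 + 62435.400701) = 404.1684 km
G: √((-0.0367·111.32)² + (-1.2716·74.74)²) = √(16.690853 + 9032.484511) = 95.1272 km
H: √((-2.7883·111.32)² + (-1.5446·74.74)²) = √(96344.159606 + 13327.179527) = 331.1666 km
I: √((-3.1859·111.32)² + (-0.4958·74.74)²) = √(125779.734928 + 1373.153954) = 356.5850 km
Sorted: G (95.1272 km) < D (147.8247 km) < C (274.4171 km) < E (281.3304 km) < …

G, D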